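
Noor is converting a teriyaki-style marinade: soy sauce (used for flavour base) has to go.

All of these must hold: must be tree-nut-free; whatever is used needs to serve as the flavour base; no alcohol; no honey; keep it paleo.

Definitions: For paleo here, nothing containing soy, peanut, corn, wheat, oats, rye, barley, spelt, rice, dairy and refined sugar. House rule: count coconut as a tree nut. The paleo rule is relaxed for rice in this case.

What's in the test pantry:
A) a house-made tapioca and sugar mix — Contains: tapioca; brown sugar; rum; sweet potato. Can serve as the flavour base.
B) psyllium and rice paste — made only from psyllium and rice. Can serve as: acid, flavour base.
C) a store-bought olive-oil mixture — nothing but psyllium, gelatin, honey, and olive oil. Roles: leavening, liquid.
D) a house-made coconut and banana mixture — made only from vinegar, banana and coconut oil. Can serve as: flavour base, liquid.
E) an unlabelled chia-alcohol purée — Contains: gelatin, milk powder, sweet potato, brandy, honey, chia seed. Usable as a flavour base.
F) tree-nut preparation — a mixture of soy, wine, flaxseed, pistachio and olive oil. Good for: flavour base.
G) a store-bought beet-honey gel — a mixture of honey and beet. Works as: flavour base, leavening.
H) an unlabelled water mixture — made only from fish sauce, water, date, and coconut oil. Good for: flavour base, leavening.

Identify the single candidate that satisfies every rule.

A: has brown sugar, so not paleo; has rum, so not alcohol-free — reject
B: rice is permitted under the paleo carve-out; nothing else excluded — valid
C: not usable as a flavour base; has honey, so not honey-free — reject
D: has coconut oil, so not tree-nut-free — no
E: has milk powder, so not paleo; has honey, so not honey-free (and 1 more) — no
F: has soy, so not paleo; has pistachio, so not tree-nut-free (and 1 more) — no
G: has honey, so not honey-free — no
H: has coconut oil, so not tree-nut-free — no

B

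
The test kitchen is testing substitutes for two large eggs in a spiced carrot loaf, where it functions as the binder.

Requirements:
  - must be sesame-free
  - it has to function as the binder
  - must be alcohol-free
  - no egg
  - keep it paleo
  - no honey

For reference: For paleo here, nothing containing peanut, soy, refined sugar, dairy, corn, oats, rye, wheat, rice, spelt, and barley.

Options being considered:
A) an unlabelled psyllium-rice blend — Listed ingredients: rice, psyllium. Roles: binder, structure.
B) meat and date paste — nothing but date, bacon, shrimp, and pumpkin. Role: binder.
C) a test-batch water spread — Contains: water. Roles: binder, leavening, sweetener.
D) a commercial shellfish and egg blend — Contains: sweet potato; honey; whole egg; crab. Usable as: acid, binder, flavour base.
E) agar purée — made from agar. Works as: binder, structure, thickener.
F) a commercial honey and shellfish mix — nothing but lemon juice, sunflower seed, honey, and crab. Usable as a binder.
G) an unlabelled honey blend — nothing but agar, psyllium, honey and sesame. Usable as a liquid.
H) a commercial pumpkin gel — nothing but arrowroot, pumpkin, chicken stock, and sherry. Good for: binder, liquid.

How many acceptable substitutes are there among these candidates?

3

A: has rice, so not paleo — out
B: no egg, paleo — OK
C: every rule checks out — valid
D: has whole egg, so not egg-free; has honey, so not honey-free — out
E: only agar; none excluded — OK
F: has honey, so not honey-free — no
G: not usable as a binder; has honey, so not honey-free (and 1 more) — reject
H: has sherry, so not alcohol-free — reject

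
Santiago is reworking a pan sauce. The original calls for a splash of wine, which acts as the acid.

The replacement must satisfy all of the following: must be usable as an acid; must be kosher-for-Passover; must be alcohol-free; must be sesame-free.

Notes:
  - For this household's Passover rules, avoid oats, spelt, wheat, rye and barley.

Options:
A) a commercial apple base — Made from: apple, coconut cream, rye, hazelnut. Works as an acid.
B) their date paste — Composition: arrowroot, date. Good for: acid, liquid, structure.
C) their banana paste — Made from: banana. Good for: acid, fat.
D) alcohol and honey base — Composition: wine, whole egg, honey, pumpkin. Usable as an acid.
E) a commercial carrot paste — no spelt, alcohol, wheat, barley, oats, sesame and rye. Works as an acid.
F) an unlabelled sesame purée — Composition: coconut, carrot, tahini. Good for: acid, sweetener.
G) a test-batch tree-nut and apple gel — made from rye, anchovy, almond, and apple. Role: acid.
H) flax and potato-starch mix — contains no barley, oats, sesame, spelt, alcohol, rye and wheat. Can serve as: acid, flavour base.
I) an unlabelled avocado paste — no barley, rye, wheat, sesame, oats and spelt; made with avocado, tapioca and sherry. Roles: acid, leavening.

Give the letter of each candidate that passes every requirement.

B, C, E, H

A: has rye, so not kosher-for-Passover — no
B: only arrowroot and date; none excluded — OK
C: no alcohol, no sesame — keep
D: has wine, so not alcohol-free — out
E: all constraints satisfied — keep
F: has tahini, so not sesame-free — reject
G: has rye, so not kosher-for-Passover — no
H: all constraints satisfied — valid
I: has sherry, so not alcohol-free — reject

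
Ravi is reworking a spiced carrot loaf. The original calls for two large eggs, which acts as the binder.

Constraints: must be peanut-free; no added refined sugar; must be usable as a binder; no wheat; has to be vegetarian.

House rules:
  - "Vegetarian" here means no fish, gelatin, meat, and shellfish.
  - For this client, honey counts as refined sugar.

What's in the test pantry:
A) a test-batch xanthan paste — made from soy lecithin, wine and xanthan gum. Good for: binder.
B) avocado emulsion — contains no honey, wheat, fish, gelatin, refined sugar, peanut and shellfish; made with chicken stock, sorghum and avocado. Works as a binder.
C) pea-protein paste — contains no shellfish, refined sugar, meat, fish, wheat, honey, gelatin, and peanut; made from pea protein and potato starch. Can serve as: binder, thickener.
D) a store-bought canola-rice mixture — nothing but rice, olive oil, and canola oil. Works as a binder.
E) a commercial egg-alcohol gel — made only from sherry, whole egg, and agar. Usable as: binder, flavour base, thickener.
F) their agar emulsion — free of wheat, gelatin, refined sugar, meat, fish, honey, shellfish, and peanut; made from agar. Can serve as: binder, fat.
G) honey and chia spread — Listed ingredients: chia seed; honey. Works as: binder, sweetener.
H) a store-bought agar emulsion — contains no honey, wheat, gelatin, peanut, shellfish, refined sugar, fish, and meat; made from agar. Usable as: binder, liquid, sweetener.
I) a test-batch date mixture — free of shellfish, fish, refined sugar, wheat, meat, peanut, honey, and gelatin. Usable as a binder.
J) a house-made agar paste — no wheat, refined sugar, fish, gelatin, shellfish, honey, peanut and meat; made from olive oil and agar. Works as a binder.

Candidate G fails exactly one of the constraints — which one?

usable as a binder: satisfied
vegetarian: satisfied
no-added-sugar: has honey — fails
wheat-free: satisfied
peanut-free: satisfied

no-added-sugar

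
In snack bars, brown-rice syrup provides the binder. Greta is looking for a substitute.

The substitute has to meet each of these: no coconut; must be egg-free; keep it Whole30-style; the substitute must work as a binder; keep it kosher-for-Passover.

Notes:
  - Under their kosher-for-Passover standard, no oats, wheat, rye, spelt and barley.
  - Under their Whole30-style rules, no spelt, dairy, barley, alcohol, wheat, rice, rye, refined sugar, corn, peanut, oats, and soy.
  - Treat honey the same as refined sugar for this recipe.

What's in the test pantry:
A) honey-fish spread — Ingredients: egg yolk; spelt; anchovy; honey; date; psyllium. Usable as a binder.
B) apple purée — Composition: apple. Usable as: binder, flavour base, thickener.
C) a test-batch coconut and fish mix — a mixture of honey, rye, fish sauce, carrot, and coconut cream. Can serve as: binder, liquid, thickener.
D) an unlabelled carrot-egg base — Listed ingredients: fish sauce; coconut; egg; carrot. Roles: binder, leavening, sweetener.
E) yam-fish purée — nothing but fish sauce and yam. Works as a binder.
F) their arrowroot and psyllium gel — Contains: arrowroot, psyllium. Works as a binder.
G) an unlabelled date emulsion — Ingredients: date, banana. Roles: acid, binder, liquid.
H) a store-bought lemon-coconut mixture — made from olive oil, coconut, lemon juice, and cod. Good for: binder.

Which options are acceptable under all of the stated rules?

B, E, F, G

A: has spelt, so not kosher-for-Passover; has honey, so not Whole30-style (and 1 more) — out
B: only apple; none excluded — keep
C: has rye, so not kosher-for-Passover; has honey, so not Whole30-style (and 1 more) — out
D: has egg, so not egg-free; has coconut, so not coconut-free — no
E: works as a binder, no coconut, no egg — OK
F: every rule checks out — valid
G: no coconut, Whole30-style — OK
H: has coconut, so not coconut-free — no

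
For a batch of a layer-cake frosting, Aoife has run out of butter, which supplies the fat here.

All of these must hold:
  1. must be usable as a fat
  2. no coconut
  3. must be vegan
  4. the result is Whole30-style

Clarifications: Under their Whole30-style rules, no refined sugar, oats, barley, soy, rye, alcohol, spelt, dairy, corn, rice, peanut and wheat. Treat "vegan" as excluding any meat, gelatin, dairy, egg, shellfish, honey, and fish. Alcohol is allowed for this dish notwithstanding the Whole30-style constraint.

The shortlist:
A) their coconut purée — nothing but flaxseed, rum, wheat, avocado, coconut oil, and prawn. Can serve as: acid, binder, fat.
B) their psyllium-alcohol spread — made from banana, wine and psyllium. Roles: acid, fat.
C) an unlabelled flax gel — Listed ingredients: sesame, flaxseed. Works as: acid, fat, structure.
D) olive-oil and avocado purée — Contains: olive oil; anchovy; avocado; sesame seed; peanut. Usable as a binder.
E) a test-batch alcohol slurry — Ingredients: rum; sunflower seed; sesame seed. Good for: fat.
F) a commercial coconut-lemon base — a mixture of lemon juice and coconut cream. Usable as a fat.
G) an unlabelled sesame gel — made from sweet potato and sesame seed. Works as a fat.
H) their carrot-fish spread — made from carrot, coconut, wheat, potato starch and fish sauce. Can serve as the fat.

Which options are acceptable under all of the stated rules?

A: has wheat, so not Whole30-style; has prawn, so not vegan (and 1 more) — no
B: alcohol is permitted under the Whole30-style carve-out; nothing else excluded — keep
C: every rule checks out — OK
D: not usable as a fat; has peanut, so not Whole30-style (and 1 more) — reject
E: alcohol is permitted under the Whole30-style carve-out; nothing else excluded — valid
F: has coconut cream, so not coconut-free — out
G: works as a fat, Whole30-style, vegan — valid
H: has wheat, so not Whole30-style; has fish sauce, so not vegan (and 1 more) — reject

B, C, E, G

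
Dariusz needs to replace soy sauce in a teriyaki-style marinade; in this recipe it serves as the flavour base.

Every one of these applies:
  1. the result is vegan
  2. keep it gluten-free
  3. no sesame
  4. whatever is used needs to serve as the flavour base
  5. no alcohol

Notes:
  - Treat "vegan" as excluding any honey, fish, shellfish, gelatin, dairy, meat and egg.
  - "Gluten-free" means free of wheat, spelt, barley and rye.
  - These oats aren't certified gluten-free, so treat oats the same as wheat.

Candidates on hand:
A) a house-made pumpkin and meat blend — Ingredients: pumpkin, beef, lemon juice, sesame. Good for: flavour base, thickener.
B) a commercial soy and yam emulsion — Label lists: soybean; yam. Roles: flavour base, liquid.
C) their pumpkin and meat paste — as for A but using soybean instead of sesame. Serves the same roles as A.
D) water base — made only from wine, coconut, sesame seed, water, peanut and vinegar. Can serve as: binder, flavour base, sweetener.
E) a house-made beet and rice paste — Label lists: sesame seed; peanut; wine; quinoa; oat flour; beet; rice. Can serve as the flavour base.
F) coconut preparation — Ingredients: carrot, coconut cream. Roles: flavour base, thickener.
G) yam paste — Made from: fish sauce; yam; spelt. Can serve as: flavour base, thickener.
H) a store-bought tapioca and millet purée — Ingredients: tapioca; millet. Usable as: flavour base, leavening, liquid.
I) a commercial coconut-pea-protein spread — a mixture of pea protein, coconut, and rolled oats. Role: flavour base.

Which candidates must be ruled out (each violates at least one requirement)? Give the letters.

A, C, D, E, G, I

A: has beef, so not vegan; has sesame, so not sesame-free — out
B: only soybean and yam; none excluded — OK
C: has beef, so not vegan — no
D: has sesame seed, so not sesame-free; has wine, so not alcohol-free — no
E: has oat flour, so not gluten-free; has sesame seed, so not sesame-free (and 1 more) — reject
F: only coconut cream and carrot; none excluded — keep
G: has fish sauce, so not vegan; has spelt, so not gluten-free — no
H: no alcohol, vegan — valid
I: has rolled oats, so not gluten-free — out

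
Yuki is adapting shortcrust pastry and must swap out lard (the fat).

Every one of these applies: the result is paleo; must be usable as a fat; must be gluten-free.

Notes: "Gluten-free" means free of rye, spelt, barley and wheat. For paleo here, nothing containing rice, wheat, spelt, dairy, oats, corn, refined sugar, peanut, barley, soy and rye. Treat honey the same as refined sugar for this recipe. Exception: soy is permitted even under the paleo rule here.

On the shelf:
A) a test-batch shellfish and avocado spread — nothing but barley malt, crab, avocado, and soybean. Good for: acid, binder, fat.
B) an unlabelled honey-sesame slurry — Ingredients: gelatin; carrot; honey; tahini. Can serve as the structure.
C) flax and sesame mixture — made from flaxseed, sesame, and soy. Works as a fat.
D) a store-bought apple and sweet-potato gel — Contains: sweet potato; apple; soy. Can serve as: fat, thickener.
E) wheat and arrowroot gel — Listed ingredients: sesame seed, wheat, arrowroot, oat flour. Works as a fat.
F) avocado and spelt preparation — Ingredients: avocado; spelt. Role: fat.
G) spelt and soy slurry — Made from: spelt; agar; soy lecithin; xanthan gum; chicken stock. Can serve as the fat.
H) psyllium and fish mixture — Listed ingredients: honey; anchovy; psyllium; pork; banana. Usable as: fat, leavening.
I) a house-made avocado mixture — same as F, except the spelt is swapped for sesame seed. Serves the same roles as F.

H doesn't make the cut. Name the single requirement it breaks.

usable as a fat: satisfied
gluten-free: satisfied
paleo: has honey — fails

paleo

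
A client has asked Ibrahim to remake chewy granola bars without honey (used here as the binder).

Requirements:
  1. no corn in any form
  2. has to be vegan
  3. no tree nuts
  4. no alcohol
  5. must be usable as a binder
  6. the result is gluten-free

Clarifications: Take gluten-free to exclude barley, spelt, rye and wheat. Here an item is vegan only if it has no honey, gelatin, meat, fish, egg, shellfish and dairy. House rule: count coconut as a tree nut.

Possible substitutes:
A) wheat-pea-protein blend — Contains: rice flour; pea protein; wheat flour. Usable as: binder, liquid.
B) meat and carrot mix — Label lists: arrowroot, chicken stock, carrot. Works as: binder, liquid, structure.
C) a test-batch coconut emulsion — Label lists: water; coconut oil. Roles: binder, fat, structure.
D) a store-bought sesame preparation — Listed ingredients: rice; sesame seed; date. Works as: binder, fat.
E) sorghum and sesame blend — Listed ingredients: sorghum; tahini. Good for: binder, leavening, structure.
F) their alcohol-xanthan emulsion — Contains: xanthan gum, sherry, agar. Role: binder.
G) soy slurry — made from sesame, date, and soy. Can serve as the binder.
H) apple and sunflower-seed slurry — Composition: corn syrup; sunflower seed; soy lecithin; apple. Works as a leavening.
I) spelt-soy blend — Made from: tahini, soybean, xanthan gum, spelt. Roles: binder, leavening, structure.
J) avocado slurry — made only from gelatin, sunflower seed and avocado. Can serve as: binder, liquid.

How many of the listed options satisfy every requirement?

A: has wheat flour, so not gluten-free — reject
B: has chicken stock, so not vegan — reject
C: has coconut oil, so not tree-nut-free — no
D: all constraints satisfied — valid
E: only tahini and sorghum; none excluded — valid
F: has sherry, so not alcohol-free — reject
G: only sesame, soy and date; none excluded — valid
H: not usable as a binder; has corn syrup, so not corn-free — out
I: has spelt, so not gluten-free — reject
J: has gelatin, so not vegan — reject

3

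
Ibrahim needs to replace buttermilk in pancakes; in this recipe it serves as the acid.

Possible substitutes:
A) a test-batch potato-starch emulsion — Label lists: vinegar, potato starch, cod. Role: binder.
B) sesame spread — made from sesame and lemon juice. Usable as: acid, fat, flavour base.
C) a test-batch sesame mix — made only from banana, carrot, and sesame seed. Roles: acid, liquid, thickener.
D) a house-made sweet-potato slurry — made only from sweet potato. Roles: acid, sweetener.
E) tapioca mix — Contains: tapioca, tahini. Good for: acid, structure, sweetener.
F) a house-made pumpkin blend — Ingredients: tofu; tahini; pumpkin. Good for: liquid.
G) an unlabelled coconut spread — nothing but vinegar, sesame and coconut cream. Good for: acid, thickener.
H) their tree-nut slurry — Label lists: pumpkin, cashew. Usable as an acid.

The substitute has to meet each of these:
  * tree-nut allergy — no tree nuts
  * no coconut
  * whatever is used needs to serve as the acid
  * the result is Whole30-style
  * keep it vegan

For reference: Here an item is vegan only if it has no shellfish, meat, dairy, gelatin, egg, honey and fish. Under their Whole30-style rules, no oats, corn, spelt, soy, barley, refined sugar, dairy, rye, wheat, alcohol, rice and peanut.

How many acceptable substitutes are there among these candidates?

A: not usable as an acid; has cod, so not vegan — out
B: only sesame and lemon juice; none excluded — valid
C: every rule checks out — keep
D: works as an acid, vegan, no tree nuts — OK
E: only tahini and tapioca; none excluded — keep
F: not usable as an acid; has tofu, so not Whole30-style — reject
G: has coconut cream, so not coconut-free — reject
H: has cashew, so not tree-nut-free — no

4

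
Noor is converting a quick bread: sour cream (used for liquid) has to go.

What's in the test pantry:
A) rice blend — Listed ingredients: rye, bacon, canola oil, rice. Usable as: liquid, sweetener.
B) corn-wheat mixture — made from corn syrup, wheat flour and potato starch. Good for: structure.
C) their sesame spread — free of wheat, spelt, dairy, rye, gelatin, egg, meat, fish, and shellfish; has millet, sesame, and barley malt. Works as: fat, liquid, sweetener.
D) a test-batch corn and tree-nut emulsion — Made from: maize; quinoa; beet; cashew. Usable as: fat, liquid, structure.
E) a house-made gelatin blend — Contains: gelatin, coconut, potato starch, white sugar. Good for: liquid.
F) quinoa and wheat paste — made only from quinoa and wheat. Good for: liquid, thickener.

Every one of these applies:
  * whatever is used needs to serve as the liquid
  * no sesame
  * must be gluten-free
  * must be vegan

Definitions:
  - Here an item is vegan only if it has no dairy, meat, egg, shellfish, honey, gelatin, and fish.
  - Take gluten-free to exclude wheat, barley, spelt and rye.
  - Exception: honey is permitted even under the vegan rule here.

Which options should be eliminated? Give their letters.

A, B, C, E, F

A: has bacon, so not vegan; has rye, so not gluten-free — out
B: not usable as a liquid; has wheat flour, so not gluten-free — out
C: has barley malt, so not gluten-free; has sesame, so not sesame-free — reject
D: no sesame, gluten-free — OK
E: has gelatin, so not vegan — no
F: has wheat, so not gluten-free — no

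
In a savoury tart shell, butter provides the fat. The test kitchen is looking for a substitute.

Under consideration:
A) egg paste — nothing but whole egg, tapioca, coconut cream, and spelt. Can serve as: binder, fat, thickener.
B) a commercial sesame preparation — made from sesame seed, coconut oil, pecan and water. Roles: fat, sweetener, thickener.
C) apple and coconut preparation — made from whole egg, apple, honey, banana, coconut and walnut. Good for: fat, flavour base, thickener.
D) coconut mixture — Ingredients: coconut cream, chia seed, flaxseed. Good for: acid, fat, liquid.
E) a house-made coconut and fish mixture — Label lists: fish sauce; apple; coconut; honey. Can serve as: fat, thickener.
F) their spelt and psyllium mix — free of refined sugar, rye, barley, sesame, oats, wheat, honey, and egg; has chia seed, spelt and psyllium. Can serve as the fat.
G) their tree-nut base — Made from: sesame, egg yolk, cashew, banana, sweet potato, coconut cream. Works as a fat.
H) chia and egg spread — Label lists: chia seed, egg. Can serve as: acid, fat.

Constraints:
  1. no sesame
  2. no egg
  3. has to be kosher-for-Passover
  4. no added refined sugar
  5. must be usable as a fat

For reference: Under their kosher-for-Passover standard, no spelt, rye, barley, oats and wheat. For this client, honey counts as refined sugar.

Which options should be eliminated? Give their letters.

A, B, C, E, F, G, H

A: has spelt, so not kosher-for-Passover; has whole egg, so not egg-free — out
B: has sesame seed, so not sesame-free — no
C: has whole egg, so not egg-free; has honey, so not no-added-sugar — reject
D: only coconut cream, flaxseed, and chia seed; none excluded — valid
E: has honey, so not no-added-sugar — reject
F: has spelt, so not kosher-for-Passover — no
G: has sesame, so not sesame-free; has egg yolk, so not egg-free — out
H: has egg, so not egg-free — out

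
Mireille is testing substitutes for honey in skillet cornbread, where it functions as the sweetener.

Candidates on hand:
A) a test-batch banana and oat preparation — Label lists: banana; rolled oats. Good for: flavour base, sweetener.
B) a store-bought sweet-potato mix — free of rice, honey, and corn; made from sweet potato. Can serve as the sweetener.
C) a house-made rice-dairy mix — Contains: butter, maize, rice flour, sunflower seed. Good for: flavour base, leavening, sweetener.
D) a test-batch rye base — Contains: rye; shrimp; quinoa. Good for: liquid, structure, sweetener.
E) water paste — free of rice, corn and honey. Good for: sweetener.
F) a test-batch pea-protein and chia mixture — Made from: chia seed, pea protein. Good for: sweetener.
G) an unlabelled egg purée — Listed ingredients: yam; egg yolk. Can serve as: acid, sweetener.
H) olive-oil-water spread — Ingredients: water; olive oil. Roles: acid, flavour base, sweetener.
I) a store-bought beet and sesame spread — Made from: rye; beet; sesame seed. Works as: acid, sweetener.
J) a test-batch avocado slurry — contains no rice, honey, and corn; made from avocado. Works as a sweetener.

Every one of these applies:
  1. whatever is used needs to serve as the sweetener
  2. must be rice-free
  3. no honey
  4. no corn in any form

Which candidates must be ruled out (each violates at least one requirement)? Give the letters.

A: no corn, no rice — keep
B: no rice, no corn — keep
C: has maize, so not corn-free; has rice flour, so not rice-free — out
D: every rule checks out — OK
E: no corn, no rice — valid
F: every rule checks out — keep
G: only egg yolk and yam; none excluded — keep
H: nothing on the exclusion list — OK
I: no honey, no corn — valid
J: no corn, no rice — OK

C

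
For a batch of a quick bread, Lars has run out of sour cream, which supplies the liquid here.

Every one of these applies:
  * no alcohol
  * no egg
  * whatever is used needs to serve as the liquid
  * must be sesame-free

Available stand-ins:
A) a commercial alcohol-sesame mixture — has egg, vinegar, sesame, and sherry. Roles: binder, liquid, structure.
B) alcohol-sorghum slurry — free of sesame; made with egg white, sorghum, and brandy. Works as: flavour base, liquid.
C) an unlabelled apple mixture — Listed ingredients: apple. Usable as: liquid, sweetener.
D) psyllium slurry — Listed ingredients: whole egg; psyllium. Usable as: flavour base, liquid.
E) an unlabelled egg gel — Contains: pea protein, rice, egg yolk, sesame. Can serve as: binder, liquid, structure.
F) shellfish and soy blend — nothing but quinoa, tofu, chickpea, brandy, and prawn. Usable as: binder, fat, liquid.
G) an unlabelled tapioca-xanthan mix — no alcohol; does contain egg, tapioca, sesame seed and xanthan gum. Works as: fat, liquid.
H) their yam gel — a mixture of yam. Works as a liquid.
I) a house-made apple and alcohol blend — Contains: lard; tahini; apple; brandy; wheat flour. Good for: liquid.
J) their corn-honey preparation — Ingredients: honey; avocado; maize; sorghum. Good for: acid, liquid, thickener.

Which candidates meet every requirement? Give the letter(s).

C, H, J

A: has sesame, so not sesame-free; has sherry, so not alcohol-free (and 1 more) — no
B: has brandy, so not alcohol-free; has egg white, so not egg-free — no
C: all constraints satisfied — keep
D: has whole egg, so not egg-free — reject
E: has sesame, so not sesame-free; has egg yolk, so not egg-free — reject
F: has brandy, so not alcohol-free — no
G: has sesame seed, so not sesame-free; has egg, so not egg-free — out
H: no egg, no sesame — keep
I: has tahini, so not sesame-free; has brandy, so not alcohol-free — out
J: maize and honey etc. — none of it excluded — valid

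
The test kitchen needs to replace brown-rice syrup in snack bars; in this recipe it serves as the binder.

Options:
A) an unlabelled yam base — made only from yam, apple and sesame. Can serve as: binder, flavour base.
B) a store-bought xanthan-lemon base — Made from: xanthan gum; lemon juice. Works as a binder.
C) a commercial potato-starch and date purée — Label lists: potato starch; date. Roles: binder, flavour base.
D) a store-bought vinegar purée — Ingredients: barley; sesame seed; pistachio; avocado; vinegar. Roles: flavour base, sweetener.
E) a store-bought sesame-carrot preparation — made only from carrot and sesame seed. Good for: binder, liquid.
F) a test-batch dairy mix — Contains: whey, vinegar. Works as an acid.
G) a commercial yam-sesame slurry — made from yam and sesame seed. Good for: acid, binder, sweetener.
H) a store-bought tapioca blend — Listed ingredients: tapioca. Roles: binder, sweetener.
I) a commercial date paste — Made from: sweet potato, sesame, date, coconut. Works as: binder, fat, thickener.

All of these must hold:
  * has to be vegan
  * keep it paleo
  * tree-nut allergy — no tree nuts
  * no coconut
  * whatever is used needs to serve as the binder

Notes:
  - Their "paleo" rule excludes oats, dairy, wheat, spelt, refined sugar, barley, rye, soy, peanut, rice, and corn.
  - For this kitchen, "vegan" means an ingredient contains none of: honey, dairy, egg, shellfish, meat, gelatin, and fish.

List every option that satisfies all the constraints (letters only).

A: only sesame, apple, and yam; none excluded — OK
B: works as a binder, no coconut, paleo — valid
C: every rule checks out — OK
D: not usable as a binder; has barley, so not paleo (and 1 more) — reject
E: works as a binder, vegan, no coconut — keep
F: not usable as a binder; has whey, so not paleo (and 1 more) — out
G: only sesame seed and yam; none excluded — keep
H: all constraints satisfied — OK
I: has coconut, so not coconut-free — reject

A, B, C, E, G, H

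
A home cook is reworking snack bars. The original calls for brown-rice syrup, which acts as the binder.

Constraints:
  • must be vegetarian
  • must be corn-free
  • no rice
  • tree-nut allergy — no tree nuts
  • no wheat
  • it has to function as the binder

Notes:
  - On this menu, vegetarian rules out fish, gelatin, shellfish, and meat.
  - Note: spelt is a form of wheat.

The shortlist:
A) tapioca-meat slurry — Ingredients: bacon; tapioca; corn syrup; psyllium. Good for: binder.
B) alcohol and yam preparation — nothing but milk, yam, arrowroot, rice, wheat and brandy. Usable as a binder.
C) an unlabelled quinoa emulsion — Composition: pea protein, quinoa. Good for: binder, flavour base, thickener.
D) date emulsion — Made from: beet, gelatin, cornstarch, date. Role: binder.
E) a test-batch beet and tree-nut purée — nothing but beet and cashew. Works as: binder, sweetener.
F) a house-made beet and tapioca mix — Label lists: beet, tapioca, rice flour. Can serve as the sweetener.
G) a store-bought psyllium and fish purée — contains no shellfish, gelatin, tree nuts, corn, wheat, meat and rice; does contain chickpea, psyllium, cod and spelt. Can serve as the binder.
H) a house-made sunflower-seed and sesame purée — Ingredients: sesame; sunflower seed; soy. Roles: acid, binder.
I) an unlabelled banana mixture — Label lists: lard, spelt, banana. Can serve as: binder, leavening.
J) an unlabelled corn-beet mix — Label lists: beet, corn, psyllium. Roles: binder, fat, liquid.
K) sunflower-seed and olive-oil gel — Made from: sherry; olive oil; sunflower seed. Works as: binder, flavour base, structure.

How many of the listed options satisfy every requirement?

3

A: has bacon, so not vegetarian; has corn syrup, so not corn-free — reject
B: has wheat, so not wheat-free; has rice, so not rice-free — reject
C: only pea protein and quinoa; none excluded — keep
D: has gelatin, so not vegetarian; has cornstarch, so not corn-free — reject
E: has cashew, so not tree-nut-free — out
F: not usable as a binder; has rice flour, so not rice-free — no
G: has cod, so not vegetarian; has spelt, so not wheat-free — reject
H: nothing on the exclusion list — valid
I: has lard, so not vegetarian; has spelt, so not wheat-free — no
J: has corn, so not corn-free — out
K: works as a binder, no tree nuts, vegetarian — OK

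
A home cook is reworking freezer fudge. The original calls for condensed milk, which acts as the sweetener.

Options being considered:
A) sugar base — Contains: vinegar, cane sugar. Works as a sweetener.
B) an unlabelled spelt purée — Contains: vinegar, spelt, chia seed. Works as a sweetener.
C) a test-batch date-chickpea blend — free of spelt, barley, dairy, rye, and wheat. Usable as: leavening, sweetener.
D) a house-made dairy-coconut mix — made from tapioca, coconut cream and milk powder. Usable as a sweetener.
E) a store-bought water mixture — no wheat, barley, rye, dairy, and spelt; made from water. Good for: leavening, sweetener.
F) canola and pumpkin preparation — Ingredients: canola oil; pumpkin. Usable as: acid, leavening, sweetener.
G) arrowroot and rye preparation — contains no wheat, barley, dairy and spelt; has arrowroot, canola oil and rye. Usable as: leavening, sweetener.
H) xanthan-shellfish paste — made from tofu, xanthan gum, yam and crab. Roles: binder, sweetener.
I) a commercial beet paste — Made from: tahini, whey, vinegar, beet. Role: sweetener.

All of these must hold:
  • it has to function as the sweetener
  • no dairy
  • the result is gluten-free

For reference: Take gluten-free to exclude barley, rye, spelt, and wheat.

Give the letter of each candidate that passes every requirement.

A: every rule checks out — OK
B: has spelt, so not gluten-free — out
C: no dairy, gluten-free — OK
D: has milk powder, so not dairy-free — out
E: no dairy, gluten-free — OK
F: only pumpkin and canola oil; none excluded — OK
G: has rye, so not gluten-free — no
H: no dairy, gluten-free — valid
I: has whey, so not dairy-free — out

A, C, E, F, H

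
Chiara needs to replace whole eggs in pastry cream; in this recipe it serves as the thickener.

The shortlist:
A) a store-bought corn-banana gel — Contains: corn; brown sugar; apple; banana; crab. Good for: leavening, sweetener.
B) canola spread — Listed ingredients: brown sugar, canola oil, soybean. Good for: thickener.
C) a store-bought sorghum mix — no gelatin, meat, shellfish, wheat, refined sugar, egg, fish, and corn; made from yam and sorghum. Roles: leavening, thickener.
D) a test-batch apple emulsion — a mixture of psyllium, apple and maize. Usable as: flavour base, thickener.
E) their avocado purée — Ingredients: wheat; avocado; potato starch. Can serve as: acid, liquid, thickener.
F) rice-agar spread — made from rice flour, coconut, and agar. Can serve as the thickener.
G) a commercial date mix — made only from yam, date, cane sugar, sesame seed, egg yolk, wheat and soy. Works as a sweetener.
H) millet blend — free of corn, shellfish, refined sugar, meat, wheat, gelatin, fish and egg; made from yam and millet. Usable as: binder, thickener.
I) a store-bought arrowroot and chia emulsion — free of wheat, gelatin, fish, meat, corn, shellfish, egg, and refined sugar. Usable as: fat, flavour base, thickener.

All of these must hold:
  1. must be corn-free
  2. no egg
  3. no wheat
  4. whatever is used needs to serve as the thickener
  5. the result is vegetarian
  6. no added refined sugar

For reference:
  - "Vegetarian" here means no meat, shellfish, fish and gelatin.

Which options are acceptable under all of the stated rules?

A: not usable as a thickener; has crab, so not vegetarian (and 2 more) — reject
B: has brown sugar, so not no-added-sugar — reject
C: no egg, no wheat — OK
D: has maize, so not corn-free — out
E: has wheat, so not wheat-free — reject
F: all constraints satisfied — keep
G: not usable as a thickener; has cane sugar, so not no-added-sugar (and 2 more) — out
H: nothing on the exclusion list — valid
I: works as a thickener, no refined sugar, vegetarian — OK

C, F, H, I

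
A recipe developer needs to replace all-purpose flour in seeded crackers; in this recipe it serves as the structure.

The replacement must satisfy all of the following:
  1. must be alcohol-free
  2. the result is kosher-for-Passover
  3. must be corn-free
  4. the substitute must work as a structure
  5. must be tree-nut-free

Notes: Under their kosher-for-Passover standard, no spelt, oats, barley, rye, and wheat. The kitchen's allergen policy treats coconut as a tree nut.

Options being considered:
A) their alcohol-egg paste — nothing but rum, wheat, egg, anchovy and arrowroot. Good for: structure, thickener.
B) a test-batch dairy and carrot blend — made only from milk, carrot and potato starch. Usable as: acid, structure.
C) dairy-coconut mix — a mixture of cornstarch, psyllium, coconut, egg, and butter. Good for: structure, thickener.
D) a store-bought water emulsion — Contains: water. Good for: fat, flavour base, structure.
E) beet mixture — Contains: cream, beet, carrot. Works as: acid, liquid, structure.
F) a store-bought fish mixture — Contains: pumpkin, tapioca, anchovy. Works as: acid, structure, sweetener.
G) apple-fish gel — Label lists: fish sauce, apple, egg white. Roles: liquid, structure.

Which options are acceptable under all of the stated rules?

B, D, E, F, G

A: has wheat, so not kosher-for-Passover; has rum, so not alcohol-free — no
B: nothing on the exclusion list — valid
C: has cornstarch, so not corn-free; has coconut, so not tree-nut-free — reject
D: only water; none excluded — OK
E: only cream, carrot, and beet; none excluded — OK
F: every rule checks out — keep
G: every rule checks out — keep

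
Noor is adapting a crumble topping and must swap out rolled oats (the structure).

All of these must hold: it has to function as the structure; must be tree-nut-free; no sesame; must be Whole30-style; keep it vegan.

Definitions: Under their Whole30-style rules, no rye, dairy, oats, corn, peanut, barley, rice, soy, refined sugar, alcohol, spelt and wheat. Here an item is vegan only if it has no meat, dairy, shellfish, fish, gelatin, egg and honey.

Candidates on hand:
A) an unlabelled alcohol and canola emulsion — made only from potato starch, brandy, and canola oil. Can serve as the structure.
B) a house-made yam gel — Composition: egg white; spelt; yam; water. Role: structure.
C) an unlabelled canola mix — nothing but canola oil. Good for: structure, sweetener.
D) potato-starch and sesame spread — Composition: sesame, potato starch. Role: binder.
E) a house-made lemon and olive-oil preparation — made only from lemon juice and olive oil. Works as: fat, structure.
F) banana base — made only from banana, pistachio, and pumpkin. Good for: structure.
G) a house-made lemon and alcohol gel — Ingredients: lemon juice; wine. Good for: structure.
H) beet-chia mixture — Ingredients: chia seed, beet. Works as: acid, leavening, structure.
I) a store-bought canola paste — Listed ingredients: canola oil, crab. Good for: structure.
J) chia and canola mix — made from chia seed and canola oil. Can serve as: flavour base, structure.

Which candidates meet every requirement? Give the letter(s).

A: has brandy, so not Whole30-style — reject
B: has spelt, so not Whole30-style; has egg white, so not vegan — out
C: all constraints satisfied — valid
D: not usable as a structure; has sesame, so not sesame-free — no
E: all constraints satisfied — OK
F: has pistachio, so not tree-nut-free — out
G: has wine, so not Whole30-style — no
H: Whole30-style, no sesame — keep
I: has crab, so not vegan — no
J: nothing on the exclusion list — keep

C, E, H, J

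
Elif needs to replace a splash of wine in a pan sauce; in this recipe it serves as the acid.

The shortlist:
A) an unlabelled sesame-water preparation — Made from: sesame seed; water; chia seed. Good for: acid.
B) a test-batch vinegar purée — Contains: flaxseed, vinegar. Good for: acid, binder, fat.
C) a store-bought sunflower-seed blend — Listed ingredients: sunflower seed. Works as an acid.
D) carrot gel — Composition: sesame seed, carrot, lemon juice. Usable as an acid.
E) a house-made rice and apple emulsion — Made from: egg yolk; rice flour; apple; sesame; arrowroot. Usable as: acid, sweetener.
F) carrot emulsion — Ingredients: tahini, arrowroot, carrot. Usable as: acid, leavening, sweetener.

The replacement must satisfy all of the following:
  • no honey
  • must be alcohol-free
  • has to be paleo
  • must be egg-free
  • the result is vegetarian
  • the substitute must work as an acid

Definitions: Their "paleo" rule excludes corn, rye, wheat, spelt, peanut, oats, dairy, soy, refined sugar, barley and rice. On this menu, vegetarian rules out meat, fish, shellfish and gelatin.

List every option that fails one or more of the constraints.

A: all constraints satisfied — keep
B: every rule checks out — valid
C: only sunflower seed; none excluded — OK
D: only sesame seed, lemon juice, and carrot; none excluded — valid
E: has rice flour, so not paleo; has egg yolk, so not egg-free — reject
F: only tahini, arrowroot, and carrot; none excluded — keep

E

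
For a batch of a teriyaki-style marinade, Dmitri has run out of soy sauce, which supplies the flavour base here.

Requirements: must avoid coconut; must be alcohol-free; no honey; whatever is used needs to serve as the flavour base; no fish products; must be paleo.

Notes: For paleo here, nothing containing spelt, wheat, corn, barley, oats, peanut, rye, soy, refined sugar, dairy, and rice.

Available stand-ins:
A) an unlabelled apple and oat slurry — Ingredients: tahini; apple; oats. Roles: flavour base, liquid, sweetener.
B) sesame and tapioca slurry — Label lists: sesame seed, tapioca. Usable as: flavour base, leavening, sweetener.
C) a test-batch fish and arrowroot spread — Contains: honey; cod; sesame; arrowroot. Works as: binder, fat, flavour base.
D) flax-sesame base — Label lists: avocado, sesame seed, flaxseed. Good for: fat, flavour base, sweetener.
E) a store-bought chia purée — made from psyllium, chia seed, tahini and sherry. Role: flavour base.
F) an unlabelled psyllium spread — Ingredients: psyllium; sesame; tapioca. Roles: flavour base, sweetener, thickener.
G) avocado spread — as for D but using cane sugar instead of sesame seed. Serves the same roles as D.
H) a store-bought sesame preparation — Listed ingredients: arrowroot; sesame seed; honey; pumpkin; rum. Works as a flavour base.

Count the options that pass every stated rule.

A: has oats, so not paleo — reject
B: only sesame seed and tapioca; none excluded — OK
C: has cod, so not fish-free; has honey, so not honey-free — reject
D: all constraints satisfied — OK
E: has sherry, so not alcohol-free — out
F: only sesame, psyllium and tapioca; none excluded — valid
G: has cane sugar, so not paleo — no
H: has rum, so not alcohol-free; has honey, so not honey-free — reject

3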